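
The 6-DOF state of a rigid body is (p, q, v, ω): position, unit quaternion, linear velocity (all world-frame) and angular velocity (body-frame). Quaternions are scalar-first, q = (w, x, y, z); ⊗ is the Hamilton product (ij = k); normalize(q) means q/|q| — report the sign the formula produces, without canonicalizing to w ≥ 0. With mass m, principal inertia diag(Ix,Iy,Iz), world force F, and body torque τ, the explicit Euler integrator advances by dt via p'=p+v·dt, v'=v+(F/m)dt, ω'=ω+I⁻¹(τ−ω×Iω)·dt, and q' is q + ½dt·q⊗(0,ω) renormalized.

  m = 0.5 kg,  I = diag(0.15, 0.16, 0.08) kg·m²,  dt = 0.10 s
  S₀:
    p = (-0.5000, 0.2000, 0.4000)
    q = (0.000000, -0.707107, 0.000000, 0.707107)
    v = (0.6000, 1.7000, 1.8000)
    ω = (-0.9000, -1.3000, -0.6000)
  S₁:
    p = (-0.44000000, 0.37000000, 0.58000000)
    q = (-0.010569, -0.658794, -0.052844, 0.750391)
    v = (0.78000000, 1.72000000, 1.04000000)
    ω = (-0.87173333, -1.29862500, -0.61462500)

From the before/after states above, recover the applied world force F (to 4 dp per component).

F = (0.9000, 0.1000, -3.8000)

v₁ − v₀ = (0.18000000, 0.02000000, -0.76000000)
applied force F = (0.9000, 0.1000, -3.8000)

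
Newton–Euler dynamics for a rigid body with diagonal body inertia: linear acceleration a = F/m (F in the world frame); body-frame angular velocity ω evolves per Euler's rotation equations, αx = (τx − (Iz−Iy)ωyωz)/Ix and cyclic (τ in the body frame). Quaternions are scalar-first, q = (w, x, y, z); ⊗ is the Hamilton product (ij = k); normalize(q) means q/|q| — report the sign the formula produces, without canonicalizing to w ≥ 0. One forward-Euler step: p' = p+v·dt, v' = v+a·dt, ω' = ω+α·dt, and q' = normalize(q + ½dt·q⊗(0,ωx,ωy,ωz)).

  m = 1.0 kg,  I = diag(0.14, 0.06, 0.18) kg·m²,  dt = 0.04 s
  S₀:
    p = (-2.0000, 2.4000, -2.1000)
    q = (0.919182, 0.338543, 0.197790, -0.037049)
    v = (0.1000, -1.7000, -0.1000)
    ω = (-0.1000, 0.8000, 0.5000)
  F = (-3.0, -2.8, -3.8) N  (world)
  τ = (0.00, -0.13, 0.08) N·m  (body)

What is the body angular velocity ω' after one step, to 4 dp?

ω×(Iω) gyroscopic = (0.0480, 0.0020, 0.0064)
α = I⁻¹(τ − ω×Iω) = (-0.3429, -2.2000, 0.4089)
ω + α·dt = (-0.1137, 0.7120, 0.5164)

ω' = (-0.1137, 0.7120, 0.5164)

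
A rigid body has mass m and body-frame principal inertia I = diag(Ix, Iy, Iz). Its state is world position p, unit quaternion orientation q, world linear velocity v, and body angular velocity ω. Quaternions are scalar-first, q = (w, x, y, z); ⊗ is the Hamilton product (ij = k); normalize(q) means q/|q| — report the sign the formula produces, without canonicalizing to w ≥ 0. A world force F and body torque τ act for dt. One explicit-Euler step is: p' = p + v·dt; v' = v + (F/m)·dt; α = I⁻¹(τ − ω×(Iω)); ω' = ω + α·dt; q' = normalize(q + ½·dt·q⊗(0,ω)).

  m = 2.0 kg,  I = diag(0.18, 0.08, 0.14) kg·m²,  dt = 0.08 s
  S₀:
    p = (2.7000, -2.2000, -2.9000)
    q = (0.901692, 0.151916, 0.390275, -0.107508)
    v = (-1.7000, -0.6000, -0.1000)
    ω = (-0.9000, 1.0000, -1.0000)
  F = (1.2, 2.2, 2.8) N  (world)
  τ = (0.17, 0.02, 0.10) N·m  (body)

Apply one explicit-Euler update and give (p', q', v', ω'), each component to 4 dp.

p' = (2.5640, -2.2480, -2.9080)
q' = (0.8853, 0.1079, 0.4353, -0.1232)
v' = (-1.6520, -0.5120, 0.0120)
ω' = (-0.7978, 0.9840, -0.9943)

(τ − ω×Iω)/I = (1.2778, -0.2000, 0.0714)
ω' = ω + α·dt = (-0.7978, 0.9840, -0.9943)
q⊗(0,ω) = (-0.3610586, -1.0942898, 1.1503652, -0.3985285)
q + ½dt·q⊗(0,ω), renormalized = (0.8853, 0.1079, 0.4353, -0.1232)
a = F/m = (0.6000, 1.1000, 1.4000)
p + v·dt = (2.5640, -2.2480, -2.9080)
v + (F/m)dt = (-1.6520, -0.5120, 0.0120)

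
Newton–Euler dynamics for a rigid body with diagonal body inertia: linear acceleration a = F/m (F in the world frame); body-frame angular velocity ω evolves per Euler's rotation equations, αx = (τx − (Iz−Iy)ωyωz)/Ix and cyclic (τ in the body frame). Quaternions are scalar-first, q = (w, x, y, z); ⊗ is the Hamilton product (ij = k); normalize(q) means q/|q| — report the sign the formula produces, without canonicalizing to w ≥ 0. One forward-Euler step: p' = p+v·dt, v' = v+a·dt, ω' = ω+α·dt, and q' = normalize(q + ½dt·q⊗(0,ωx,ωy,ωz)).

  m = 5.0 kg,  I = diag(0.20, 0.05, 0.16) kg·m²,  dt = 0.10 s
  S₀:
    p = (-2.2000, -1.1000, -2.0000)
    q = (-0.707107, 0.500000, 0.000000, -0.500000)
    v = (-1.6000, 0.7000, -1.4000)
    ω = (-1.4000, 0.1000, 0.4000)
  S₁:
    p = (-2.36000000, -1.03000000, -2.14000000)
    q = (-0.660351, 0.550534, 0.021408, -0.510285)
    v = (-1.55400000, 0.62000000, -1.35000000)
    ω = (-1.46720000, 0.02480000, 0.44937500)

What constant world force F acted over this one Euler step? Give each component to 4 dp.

Δv = v₁−v₀ = (0.04600000, -0.08000000, 0.05000000)
F = m·Δv/dt = (2.3000, -4.0000, 2.5000)

F = (2.3000, -4.0000, 2.5000)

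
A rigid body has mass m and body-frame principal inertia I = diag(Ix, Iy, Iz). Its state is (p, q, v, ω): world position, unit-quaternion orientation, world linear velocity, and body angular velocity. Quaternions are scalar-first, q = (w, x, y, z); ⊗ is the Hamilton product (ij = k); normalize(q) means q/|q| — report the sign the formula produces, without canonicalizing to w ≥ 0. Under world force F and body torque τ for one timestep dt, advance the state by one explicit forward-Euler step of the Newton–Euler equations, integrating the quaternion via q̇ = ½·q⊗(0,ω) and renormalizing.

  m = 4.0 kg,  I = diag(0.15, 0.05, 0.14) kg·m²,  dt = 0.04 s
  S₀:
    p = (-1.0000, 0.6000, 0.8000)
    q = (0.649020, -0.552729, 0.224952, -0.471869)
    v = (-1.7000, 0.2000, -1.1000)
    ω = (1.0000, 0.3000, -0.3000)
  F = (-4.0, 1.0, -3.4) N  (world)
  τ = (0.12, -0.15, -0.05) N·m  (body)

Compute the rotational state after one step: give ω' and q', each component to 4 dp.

ω' = (1.0342, 0.1824, -0.3057)
q' = (0.6557, -0.5381, 0.2160, -0.4835)

ω×(Iω) gyroscopic = (-0.0081, -0.0030, -0.0300)
(τ − ω×Iω)/I = (0.8540, -2.9400, -0.1429)
ω' = ω + α·dt = (1.0342, 0.1824, -0.3057)
q⊗(0,ω) = (0.3436827, 0.7230951, -0.4429817, -0.5854767)
updated quaternion q' = (0.6557, -0.5381, 0.2160, -0.4835)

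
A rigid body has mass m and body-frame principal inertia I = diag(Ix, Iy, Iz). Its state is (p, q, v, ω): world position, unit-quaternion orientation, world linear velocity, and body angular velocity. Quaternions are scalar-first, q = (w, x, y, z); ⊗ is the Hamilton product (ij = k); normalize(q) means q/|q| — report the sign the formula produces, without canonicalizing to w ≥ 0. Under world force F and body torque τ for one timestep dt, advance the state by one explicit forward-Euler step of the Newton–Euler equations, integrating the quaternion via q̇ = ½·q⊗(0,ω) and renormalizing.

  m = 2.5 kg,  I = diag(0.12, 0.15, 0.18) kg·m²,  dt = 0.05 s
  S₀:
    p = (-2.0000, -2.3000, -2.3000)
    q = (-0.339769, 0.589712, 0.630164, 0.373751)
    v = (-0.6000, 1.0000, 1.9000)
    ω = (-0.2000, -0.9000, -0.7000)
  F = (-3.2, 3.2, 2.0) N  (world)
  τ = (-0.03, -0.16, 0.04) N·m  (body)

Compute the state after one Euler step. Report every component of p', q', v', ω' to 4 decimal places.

a = F/m = (-1.2800, 1.2800, 0.8000)
p' = p + v·dt = (-2.0300, -2.2500, -2.2050)
v + (F/m)dt = (-0.6640, 1.0640, 1.9400)
α = I⁻¹(τ − ω×Iω) = (-0.4075, -1.0107, 0.1922)
ω + α·dt = (-0.2204, -0.9505, -0.6904)
2q̇ = q⊗(0,ω) = (0.9467157, -0.0367851, 0.6438403, -0.1668697)
q' = normalize(q + ½dt·q⊗(0,ω)) = (-0.3160, 0.5885, 0.6460, 0.3694)

p' = (-2.0300, -2.2500, -2.2050)
q' = (-0.3160, 0.5885, 0.6460, 0.3694)
v' = (-0.6640, 1.0640, 1.9400)
ω' = (-0.2204, -0.9505, -0.6904)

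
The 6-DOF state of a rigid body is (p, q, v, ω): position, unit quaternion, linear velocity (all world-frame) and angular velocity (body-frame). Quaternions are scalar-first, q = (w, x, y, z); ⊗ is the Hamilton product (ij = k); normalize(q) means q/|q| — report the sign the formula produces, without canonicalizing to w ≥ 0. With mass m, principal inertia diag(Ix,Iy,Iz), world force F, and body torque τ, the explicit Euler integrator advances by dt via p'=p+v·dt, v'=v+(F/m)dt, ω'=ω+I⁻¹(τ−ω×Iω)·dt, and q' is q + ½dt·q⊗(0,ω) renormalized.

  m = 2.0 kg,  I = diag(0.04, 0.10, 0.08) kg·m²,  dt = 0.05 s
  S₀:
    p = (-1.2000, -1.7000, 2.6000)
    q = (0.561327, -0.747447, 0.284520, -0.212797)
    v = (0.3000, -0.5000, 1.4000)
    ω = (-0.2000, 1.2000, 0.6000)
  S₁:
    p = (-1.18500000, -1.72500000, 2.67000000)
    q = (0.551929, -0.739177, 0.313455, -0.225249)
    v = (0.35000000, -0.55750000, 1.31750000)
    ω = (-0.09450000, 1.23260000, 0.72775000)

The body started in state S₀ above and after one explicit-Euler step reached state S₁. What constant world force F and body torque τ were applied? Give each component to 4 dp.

F = (2.0000, -2.3000, -3.3000)
τ = (0.0700, 0.0700, 0.1900)

velocity change Δv = (0.05000000, -0.05750000, -0.08250000)
m·(v₁−v₀)/dt = (2.0000, -2.3000, -3.3000)
rate change Δω = (0.10550000, 0.03260000, 0.12775000)
gyro term ω₀×Iω₀ = (-0.0144, 0.0048, -0.0144)
I·α + gyro = (0.0700, 0.0700, 0.1900)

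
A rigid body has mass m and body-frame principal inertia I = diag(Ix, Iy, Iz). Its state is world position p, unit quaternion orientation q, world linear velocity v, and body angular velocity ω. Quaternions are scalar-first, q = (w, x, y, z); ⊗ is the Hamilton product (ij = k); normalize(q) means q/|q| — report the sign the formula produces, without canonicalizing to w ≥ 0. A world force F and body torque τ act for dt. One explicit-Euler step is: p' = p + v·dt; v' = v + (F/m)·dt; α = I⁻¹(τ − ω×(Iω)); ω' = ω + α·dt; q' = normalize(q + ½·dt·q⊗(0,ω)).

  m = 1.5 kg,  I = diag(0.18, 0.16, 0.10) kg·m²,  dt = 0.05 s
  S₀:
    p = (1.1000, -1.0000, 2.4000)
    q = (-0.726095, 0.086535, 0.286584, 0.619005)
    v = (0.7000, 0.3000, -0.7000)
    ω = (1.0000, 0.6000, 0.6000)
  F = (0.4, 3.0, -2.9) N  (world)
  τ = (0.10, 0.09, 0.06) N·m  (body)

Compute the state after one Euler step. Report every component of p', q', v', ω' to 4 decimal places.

gyro term ω×Iω = (-0.0216, 0.0480, -0.0120)
angular accel α = (0.6756, 0.2625, 0.7200)
new body rate ω' = (1.0338, 0.6131, 0.6360)
q⊗(0,ω) = (-0.6298884, -0.9255476, 0.1314270, -0.6703200)
q' = normalize(q + ½dt·q⊗(0,ω)) = (-0.7414, 0.0634, 0.2897, 0.6019)
new position p' = (1.1350, -0.9850, 2.3650)
v + (F/m)dt = (0.7133, 0.4000, -0.7967)

p' = (1.1350, -0.9850, 2.3650)
q' = (-0.7414, 0.0634, 0.2897, 0.6019)
v' = (0.7133, 0.4000, -0.7967)
ω' = (1.0338, 0.6131, 0.6360)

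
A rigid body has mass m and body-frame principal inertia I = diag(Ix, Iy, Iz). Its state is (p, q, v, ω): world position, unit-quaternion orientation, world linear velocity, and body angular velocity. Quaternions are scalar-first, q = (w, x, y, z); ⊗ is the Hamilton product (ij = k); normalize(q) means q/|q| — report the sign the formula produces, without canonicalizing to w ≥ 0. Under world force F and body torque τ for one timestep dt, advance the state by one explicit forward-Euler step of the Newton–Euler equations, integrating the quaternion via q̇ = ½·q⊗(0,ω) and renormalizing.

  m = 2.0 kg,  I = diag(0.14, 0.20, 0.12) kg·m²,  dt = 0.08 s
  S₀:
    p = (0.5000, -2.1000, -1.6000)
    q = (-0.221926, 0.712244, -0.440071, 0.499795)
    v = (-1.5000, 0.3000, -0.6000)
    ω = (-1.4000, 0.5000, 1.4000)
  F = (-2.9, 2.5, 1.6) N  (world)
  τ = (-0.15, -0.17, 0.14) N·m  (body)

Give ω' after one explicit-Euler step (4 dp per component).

ω' = (-1.4537, 0.4477, 1.5213)

ω×(Iω) gyroscopic = (-0.0560, -0.0392, -0.0420)
(τ − ω×Iω)/I = (-0.6714, -0.6540, 1.5167)
new body rate ω' = (-1.4537, 0.4477, 1.5213)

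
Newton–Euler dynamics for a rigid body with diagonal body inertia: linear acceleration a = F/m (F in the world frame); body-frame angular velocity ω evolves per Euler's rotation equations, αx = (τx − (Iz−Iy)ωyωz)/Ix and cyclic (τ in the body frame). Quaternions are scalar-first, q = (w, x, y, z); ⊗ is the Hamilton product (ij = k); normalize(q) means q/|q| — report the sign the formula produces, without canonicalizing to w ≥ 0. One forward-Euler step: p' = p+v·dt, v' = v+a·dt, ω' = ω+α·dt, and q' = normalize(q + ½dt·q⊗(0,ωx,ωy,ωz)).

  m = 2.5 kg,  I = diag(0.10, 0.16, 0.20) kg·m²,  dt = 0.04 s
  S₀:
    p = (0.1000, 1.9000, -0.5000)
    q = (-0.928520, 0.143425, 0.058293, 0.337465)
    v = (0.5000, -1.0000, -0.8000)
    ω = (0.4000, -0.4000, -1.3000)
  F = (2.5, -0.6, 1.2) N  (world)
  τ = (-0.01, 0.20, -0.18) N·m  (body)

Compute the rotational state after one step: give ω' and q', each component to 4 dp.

ω' = (0.3877, -0.3630, -1.3341)
q' = (-0.9201, 0.1371, 0.0721, 0.3598)

precession coupling ω×(Iω) = (0.0208, 0.0520, -0.0096)
(τ − ω×Iω)/I = (-0.3080, 0.9250, -0.8520)
ω' = ω + α·dt = (0.3877, -0.3630, -1.3341)
2q̇ = q⊗(0,ω) = (0.4046517, -0.3122029, 0.6928465, 1.1263888)
q + ½dt·q⊗(0,ω), renormalized = (-0.9201, 0.1371, 0.0721, 0.3598)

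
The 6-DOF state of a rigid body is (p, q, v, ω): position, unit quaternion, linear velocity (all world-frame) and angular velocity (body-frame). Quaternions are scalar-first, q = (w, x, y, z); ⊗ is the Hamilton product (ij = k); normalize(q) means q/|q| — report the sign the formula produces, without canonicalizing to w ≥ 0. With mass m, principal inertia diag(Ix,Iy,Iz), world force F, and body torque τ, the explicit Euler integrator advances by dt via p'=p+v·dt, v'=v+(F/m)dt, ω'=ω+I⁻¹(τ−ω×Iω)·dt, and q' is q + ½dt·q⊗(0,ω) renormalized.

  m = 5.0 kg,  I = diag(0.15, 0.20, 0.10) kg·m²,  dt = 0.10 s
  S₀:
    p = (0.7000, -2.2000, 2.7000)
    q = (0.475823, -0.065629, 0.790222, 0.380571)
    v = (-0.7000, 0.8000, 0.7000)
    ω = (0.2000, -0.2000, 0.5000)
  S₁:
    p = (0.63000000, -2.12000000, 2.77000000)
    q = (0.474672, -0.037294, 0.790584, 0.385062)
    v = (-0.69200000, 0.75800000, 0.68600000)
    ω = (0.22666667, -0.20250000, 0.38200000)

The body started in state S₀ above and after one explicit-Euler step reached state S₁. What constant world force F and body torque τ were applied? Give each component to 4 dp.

F = (0.4000, -2.1000, -0.7000)
τ = (0.0500, 0.0000, -0.1200)

velocity change Δv = (0.00800000, -0.04200000, -0.01400000)
applied force F = (0.4000, -2.1000, -0.7000)
rate change Δω = (0.02666667, -0.00250000, -0.11800000)
I·α + gyro = (0.0500, 0.0000, -0.1200)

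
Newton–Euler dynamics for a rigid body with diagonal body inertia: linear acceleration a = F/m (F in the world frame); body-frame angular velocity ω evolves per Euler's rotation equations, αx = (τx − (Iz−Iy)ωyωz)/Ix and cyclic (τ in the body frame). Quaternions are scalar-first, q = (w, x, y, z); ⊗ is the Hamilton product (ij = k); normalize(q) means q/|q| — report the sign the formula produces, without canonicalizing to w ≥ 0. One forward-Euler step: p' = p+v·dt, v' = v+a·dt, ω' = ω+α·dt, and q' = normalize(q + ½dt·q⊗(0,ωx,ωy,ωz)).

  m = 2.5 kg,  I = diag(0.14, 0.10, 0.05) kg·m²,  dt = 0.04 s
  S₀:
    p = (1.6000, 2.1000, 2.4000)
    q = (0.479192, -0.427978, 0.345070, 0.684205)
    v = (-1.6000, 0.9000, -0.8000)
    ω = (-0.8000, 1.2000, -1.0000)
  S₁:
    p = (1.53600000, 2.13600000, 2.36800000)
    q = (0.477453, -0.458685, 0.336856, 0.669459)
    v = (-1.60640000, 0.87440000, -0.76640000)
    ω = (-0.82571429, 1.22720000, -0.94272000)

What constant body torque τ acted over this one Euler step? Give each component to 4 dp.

τ = (-0.0300, 0.1400, 0.1100)

rate change Δω = (-0.02571429, 0.02720000, 0.05728000)
ω₀×(Iω₀) = (0.0600, 0.0720, 0.0384)
τ = I·(Δω/dt) + ω₀×(Iω₀) = (-0.0300, 0.1400, 0.1100)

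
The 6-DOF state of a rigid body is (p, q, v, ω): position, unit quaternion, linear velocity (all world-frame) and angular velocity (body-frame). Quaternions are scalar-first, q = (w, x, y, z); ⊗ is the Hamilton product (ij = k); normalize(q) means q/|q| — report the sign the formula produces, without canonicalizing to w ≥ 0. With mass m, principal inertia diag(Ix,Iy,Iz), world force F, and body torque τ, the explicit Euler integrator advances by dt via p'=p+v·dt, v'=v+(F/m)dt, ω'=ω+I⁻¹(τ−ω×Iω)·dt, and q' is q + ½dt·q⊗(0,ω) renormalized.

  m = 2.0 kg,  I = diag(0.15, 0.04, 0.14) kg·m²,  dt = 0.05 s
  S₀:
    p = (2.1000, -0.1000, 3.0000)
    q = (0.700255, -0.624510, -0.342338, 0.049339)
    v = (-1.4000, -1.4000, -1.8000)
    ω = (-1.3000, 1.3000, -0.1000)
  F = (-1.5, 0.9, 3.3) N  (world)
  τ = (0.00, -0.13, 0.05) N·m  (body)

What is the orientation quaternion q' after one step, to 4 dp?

q⊗(0,ω) = (-0.3618897, -0.9402384, 0.7837398, -1.3269279)
q' = normalize(q + ½dt·q⊗(0,ω)) = (0.6905, -0.6473, -0.3224, 0.0161)

q' = (0.6905, -0.6473, -0.3224, 0.0161)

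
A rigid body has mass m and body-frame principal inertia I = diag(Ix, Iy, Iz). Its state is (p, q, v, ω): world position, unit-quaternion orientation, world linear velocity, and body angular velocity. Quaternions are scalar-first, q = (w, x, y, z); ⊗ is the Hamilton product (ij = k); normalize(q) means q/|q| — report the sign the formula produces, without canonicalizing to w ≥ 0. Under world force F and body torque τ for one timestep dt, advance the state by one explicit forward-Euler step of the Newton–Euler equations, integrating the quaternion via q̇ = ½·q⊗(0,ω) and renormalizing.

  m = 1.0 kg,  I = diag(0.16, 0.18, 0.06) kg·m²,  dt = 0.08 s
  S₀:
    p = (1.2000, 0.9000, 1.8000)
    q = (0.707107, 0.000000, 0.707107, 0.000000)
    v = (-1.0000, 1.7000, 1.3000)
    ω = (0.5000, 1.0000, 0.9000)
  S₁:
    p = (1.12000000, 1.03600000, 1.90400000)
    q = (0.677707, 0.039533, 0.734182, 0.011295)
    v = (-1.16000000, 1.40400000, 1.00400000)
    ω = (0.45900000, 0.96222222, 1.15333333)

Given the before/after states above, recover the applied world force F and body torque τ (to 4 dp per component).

F = (-2.0000, -3.7000, -3.7000)
τ = (-0.1900, -0.0400, 0.2000)

velocity change Δv = (-0.16000000, -0.29600000, -0.29600000)
F = m·Δv/dt = (-2.0000, -3.7000, -3.7000)
ω₁ − ω₀ = (-0.04100000, -0.03777778, 0.25333333)
precession coupling = (-0.1080, 0.0450, 0.0100)
τ = I·(Δω/dt) + ω₀×(Iω₀) = (-0.1900, -0.0400, 0.2000)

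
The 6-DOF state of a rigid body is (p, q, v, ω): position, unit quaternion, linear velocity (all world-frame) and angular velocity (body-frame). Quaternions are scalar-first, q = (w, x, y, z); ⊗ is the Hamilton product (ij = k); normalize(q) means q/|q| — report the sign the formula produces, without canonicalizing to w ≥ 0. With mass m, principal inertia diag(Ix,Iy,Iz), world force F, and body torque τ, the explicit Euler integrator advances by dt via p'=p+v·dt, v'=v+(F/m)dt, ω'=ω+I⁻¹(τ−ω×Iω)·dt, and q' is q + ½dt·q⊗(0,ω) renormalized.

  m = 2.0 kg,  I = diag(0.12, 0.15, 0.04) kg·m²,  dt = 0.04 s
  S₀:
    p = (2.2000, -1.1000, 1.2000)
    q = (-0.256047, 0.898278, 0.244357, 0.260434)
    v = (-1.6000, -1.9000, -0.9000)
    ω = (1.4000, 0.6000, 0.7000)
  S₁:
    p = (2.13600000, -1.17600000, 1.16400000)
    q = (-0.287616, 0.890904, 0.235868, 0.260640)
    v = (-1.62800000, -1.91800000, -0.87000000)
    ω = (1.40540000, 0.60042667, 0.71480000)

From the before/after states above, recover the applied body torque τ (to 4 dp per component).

Δω = ω₁−ω₀ = (0.00540000, 0.00042667, 0.01480000)
I·α + gyro = (-0.0300, 0.0800, 0.0400)

τ = (-0.0300, 0.0800, 0.0400)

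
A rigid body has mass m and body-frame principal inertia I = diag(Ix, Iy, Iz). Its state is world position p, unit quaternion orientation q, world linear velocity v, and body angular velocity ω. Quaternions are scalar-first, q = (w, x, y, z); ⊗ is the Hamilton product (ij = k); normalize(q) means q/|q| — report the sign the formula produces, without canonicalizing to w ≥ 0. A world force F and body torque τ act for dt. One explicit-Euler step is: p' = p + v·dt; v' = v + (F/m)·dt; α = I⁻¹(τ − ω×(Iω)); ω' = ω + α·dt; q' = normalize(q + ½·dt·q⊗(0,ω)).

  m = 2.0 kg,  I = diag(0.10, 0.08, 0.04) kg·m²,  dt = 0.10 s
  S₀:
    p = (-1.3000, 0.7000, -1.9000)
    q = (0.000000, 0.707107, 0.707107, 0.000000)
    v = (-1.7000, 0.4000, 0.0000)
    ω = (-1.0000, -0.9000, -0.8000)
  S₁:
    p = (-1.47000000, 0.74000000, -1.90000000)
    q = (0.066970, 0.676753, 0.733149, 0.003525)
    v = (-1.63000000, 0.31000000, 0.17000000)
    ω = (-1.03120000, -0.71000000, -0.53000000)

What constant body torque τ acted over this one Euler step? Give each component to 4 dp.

rate change Δω = (-0.03120000, 0.19000000, 0.27000000)
gyro term ω₀×Iω₀ = (-0.0288, 0.0480, -0.0180)
τ = I·(Δω/dt) + ω₀×(Iω₀) = (-0.0600, 0.2000, 0.0900)

τ = (-0.0600, 0.2000, 0.0900)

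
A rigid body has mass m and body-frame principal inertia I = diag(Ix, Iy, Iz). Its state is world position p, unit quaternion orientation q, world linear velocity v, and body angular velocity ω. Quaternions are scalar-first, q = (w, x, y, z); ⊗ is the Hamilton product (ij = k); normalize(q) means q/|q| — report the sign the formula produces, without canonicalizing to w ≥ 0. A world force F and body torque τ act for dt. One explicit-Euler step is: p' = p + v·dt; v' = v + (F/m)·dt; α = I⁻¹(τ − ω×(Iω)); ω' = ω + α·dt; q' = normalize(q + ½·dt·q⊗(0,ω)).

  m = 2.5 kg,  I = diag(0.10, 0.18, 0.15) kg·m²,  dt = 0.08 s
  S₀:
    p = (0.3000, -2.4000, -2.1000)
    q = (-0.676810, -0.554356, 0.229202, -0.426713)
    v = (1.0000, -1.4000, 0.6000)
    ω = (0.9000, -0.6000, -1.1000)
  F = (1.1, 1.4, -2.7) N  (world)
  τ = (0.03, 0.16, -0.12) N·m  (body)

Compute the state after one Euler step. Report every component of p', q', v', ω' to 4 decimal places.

gyro term ω×Iω = (-0.0198, 0.0495, -0.0432)
α = I⁻¹(τ − ω×Iω) = (0.4980, 0.6139, -0.5120)
ω + α·dt = (0.9398, -0.5509, -1.1410)
q⊗(0,ω) = (0.1670573, -1.1172790, -0.5877473, 0.8708228)
updated quaternion q' = (-0.6689, -0.5979, 0.2053, -0.3911)
new position p' = (0.3800, -2.5120, -2.0520)
v + (F/m)dt = (1.0352, -1.3552, 0.5136)

p' = (0.3800, -2.5120, -2.0520)
q' = (-0.6689, -0.5979, 0.2053, -0.3911)
v' = (1.0352, -1.3552, 0.5136)
ω' = (0.9398, -0.5509, -1.1410)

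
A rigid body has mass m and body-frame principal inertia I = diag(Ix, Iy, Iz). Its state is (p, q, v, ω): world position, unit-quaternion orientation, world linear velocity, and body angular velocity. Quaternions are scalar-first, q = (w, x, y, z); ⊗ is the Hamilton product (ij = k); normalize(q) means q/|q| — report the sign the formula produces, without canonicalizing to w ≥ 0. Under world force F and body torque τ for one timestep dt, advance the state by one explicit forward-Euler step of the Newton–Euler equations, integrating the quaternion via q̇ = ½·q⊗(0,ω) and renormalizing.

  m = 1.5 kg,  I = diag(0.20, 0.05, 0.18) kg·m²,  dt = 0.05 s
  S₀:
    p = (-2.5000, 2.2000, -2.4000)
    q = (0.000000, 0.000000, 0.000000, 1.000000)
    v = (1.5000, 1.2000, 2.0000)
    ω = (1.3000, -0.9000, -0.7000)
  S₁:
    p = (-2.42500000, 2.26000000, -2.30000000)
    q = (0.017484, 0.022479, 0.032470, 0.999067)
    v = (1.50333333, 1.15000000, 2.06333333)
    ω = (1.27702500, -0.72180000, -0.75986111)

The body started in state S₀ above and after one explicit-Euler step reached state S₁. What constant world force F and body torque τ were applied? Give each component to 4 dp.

rate change Δω = (-0.02297500, 0.17820000, -0.05986111)
ω₀×(Iω₀) = (0.0819, -0.0182, 0.1755)
applied torque τ = (-0.0100, 0.1600, -0.0400)
v₁ − v₀ = (0.00333333, -0.05000000, 0.06333333)
F = m·Δv/dt = (0.1000, -1.5000, 1.9000)

F = (0.1000, -1.5000, 1.9000)
τ = (-0.0100, 0.1600, -0.0400)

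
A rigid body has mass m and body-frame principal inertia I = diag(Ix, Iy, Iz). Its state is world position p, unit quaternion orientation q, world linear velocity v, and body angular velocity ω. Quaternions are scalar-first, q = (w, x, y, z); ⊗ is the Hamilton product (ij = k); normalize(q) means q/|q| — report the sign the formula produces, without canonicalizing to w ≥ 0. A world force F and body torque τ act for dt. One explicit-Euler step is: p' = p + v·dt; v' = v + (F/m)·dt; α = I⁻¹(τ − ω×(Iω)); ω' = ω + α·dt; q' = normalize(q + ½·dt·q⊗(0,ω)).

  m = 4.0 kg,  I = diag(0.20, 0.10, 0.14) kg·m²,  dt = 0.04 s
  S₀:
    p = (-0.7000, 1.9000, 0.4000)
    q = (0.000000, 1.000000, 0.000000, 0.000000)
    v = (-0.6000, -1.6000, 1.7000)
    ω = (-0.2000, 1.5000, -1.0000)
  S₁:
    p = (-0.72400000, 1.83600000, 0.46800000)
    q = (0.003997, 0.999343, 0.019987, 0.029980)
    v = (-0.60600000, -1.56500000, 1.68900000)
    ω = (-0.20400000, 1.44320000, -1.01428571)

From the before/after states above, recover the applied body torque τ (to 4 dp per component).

τ = (-0.0800, -0.1300, -0.0200)

ω₁ − ω₀ = (-0.00400000, -0.05680000, -0.01428571)
gyro term ω₀×Iω₀ = (-0.0600, 0.0120, 0.0300)
applied torque τ = (-0.0800, -0.1300, -0.0200)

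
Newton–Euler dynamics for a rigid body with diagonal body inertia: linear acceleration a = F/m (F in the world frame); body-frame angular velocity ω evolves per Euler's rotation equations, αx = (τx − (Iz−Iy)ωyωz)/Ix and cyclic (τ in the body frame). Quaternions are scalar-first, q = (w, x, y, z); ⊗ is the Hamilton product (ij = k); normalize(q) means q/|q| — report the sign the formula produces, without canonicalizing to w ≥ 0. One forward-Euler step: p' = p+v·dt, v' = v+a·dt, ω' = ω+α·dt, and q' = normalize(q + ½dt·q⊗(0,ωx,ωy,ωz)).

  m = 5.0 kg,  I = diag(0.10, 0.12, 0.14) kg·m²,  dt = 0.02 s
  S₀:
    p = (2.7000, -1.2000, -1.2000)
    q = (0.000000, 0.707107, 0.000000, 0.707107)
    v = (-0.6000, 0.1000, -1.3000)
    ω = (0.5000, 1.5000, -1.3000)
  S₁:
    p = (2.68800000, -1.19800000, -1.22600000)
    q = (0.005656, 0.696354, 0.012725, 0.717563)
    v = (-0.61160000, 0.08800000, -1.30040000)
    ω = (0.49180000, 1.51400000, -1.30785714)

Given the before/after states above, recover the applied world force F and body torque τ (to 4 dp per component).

ω₁ − ω₀ = (-0.00820000, 0.01400000, -0.00785714)
gyro term ω₀×Iω₀ = (-0.0390, 0.0260, 0.0150)
I·α + gyro = (-0.0800, 0.1100, -0.0400)
velocity change Δv = (-0.01160000, -0.01200000, -0.00040000)
F = m·Δv/dt = (-2.9000, -3.0000, -0.1000)

F = (-2.9000, -3.0000, -0.1000)
τ = (-0.0800, 0.1100, -0.0400)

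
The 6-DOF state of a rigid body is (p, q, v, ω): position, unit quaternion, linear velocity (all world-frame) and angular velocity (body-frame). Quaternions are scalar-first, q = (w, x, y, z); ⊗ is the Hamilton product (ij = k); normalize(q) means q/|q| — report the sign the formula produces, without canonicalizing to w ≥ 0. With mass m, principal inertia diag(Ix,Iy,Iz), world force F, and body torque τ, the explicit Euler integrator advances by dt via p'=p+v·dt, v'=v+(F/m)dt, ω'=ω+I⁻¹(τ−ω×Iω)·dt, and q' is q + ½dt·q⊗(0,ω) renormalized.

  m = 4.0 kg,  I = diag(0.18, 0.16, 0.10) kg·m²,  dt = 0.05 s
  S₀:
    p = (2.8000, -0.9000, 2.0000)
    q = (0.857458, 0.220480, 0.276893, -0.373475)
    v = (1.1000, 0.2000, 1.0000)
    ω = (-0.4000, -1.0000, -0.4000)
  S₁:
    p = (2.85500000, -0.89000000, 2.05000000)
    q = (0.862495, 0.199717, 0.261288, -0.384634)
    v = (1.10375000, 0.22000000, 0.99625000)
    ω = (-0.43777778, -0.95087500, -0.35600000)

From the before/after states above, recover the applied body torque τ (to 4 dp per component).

rate change Δω = (-0.03777778, 0.04912500, 0.04400000)
ω₀×(Iω₀) = (-0.0240, 0.0128, -0.0080)
applied torque τ = (-0.1600, 0.1700, 0.0800)

τ = (-0.1600, 0.1700, 0.0800)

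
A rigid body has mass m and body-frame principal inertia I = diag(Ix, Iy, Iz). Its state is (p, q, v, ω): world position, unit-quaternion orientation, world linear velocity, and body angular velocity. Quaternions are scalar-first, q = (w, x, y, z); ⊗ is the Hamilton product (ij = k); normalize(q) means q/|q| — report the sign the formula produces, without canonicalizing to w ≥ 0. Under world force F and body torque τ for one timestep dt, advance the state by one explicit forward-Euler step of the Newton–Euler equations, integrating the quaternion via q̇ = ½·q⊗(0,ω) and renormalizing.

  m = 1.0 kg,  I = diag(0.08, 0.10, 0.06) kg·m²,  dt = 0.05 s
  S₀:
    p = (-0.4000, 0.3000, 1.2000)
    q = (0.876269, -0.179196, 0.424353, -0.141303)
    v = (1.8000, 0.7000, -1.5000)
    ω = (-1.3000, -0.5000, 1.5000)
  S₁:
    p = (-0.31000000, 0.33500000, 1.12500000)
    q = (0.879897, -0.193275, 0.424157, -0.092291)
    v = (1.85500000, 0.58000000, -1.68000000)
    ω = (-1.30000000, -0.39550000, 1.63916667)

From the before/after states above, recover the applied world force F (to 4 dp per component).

F = (1.1000, -2.4000, -3.6000)

Δv = v₁−v₀ = (0.05500000, -0.12000000, -0.18000000)
F = m·Δv/dt = (1.1000, -2.4000, -3.6000)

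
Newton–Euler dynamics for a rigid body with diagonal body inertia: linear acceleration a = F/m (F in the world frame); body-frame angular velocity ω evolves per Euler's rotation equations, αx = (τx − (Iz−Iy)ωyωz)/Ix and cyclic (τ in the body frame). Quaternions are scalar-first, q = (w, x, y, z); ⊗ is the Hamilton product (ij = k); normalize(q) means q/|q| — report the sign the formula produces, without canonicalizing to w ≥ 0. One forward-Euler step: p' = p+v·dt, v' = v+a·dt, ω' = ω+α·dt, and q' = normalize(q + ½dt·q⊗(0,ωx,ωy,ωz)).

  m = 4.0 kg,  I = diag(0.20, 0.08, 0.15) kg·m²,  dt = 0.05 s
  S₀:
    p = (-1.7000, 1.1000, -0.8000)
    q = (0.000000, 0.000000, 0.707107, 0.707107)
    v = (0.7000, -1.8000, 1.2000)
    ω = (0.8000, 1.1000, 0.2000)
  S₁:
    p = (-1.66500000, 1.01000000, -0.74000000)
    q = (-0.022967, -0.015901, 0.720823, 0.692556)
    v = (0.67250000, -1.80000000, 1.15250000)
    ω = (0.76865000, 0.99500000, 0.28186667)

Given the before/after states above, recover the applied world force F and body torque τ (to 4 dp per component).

F = (-2.2000, 0.0000, -3.8000)
τ = (-0.1100, -0.1600, 0.1400)

v₁ − v₀ = (-0.02750000, 0.00000000, -0.04750000)
m·(v₁−v₀)/dt = (-2.2000, 0.0000, -3.8000)
ω₁ − ω₀ = (-0.03135000, -0.10500000, 0.08186667)
τ = I·(Δω/dt) + ω₀×(Iω₀) = (-0.1100, -0.1600, 0.1400)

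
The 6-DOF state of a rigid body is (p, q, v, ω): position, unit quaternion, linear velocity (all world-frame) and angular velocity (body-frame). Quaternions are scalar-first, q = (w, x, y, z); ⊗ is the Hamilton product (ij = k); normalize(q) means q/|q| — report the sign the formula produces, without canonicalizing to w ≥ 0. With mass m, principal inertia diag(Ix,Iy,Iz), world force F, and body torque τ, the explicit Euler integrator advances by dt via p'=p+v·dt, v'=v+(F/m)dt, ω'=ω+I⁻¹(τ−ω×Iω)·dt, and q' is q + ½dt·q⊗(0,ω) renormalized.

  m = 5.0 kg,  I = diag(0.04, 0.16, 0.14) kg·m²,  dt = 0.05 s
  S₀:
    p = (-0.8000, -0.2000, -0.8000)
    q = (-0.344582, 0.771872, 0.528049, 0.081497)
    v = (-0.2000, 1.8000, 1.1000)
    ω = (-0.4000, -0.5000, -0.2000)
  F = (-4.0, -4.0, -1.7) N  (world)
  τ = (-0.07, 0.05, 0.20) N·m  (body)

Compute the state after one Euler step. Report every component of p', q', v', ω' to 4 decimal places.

p' = (-0.8100, -0.1100, -0.7450)
q' = (-0.3298, 0.7736, 0.5353, 0.0788)
v' = (-0.2400, 1.7600, 1.0830)
ω' = (-0.4850, -0.4819, -0.1371)

gyro term ω×Iω = (-0.0020, -0.0080, 0.0240)
(τ − ω×Iω)/I = (-1.7000, 0.3625, 1.2571)
new body rate ω' = (-0.4850, -0.4819, -0.1371)
Hamilton product q⊗(0,ω) = (0.5890727, 0.0729715, 0.2940666, -0.1058000)
updated quaternion q' = (-0.3298, 0.7736, 0.5353, 0.0788)
p + v·dt = (-0.8100, -0.1100, -0.7450)
v' = v + a·dt = (-0.2400, 1.7600, 1.0830)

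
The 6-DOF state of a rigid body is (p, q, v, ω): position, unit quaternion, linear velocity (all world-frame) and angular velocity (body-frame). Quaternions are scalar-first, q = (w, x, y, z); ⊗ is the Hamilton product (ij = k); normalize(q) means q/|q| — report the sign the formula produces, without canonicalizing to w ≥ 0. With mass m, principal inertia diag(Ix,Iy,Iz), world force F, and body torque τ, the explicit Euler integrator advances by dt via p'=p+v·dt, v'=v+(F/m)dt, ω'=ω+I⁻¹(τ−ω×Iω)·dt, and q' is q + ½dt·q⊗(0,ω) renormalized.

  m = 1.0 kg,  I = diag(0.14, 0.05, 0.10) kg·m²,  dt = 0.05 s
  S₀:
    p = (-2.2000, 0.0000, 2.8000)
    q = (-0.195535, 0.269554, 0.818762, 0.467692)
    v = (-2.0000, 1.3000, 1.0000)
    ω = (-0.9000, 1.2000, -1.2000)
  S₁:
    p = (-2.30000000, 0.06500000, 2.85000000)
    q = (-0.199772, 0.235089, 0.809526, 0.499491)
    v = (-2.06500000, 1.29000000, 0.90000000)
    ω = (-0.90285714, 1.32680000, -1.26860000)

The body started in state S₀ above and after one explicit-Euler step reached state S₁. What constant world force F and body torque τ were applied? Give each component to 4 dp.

Δω = ω₁−ω₀ = (-0.00285714, 0.12680000, -0.06860000)
precession coupling = (-0.0720, 0.0432, 0.0972)
I·α + gyro = (-0.0800, 0.1700, -0.0400)
velocity change Δv = (-0.06500000, -0.01000000, -0.10000000)
applied force F = (-1.3000, -0.2000, -2.0000)

F = (-1.3000, -0.2000, -2.0000)
τ = (-0.0800, 0.1700, -0.0400)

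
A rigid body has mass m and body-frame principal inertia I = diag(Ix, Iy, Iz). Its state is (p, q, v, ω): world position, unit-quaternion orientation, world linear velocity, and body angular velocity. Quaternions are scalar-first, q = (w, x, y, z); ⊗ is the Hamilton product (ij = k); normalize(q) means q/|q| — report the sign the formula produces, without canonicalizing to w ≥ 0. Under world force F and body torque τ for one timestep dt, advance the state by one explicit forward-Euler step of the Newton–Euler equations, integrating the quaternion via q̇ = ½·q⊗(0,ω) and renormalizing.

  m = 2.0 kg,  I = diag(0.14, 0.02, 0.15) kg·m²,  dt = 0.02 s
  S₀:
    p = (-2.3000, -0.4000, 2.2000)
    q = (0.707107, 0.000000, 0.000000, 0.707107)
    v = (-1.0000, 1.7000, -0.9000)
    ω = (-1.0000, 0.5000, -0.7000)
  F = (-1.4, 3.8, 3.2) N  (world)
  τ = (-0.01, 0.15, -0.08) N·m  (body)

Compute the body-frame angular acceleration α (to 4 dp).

α = (0.2536, 7.8500, -0.9333)

gyro term ω×Iω = (-0.0455, -0.0070, 0.0600)
(τ − ω×Iω)/I = (0.2536, 7.8500, -0.9333)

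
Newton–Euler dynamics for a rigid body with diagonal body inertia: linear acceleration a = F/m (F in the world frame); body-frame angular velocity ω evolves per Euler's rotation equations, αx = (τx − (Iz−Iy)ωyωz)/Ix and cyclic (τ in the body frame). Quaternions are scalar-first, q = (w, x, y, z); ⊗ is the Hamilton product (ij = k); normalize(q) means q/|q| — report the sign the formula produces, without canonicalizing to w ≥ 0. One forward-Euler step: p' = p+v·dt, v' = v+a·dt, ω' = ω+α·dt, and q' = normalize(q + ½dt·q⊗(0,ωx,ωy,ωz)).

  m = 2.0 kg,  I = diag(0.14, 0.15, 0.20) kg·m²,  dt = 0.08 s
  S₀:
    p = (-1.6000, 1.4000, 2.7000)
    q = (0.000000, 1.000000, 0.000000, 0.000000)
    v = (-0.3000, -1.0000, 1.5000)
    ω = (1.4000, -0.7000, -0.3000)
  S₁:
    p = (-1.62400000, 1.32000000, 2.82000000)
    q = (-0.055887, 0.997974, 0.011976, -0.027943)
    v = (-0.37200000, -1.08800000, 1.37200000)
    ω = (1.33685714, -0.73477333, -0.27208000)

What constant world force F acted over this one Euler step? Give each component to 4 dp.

velocity change Δv = (-0.07200000, -0.08800000, -0.12800000)
F = m·Δv/dt = (-1.8000, -2.2000, -3.2000)

F = (-1.8000, -2.2000, -3.2000)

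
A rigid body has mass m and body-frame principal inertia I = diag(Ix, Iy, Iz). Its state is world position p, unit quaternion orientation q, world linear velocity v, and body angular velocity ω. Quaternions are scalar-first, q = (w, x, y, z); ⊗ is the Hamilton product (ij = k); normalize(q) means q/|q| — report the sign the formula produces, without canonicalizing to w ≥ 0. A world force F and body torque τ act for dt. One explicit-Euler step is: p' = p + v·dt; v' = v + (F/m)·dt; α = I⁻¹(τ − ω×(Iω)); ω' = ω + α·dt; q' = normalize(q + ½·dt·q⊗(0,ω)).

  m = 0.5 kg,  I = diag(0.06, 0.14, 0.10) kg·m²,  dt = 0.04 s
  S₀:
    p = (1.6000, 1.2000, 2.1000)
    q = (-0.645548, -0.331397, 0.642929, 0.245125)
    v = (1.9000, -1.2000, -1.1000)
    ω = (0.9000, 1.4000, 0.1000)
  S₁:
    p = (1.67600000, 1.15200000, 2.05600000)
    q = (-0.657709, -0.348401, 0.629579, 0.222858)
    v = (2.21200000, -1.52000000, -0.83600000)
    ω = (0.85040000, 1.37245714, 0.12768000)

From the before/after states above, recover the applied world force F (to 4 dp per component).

v₁ − v₀ = (0.31200000, -0.32000000, 0.26400000)
applied force F = (3.9000, -4.0000, 3.3000)

F = (3.9000, -4.0000, 3.3000)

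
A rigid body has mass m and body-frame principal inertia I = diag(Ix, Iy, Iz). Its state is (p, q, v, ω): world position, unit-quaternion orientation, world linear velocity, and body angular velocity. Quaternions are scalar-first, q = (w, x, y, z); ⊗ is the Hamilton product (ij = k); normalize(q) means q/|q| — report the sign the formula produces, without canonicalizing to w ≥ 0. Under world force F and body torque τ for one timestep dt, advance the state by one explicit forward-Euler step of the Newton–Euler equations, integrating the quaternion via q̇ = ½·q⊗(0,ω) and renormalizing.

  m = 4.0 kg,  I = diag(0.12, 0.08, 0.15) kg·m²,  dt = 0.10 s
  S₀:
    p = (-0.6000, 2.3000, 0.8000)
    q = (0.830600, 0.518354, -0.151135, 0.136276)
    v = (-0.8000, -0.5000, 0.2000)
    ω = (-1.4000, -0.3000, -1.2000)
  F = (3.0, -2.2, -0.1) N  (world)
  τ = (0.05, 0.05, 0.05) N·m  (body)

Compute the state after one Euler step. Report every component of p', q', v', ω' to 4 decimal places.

p' = p + v·dt = (-0.6800, 2.2500, 0.8200)
v' = v + a·dt = (-0.7250, -0.5550, 0.1975)
ω×(Iω) gyroscopic = (0.0252, -0.0504, -0.0168)
α = I⁻¹(τ − ω×Iω) = (0.2067, 1.2550, 0.4453)
ω' = ω + α·dt = (-1.3793, -0.1745, -1.1555)
q⊗(0,ω) = (0.8438863, -0.9405952, 0.1820584, -1.3638152)
updated quaternion q' = (0.8690, 0.4693, -0.1414, 0.0678)

p' = (-0.6800, 2.2500, 0.8200)
q' = (0.8690, 0.4693, -0.1414, 0.0678)
v' = (-0.7250, -0.5550, 0.1975)
ω' = (-1.3793, -0.1745, -1.1555)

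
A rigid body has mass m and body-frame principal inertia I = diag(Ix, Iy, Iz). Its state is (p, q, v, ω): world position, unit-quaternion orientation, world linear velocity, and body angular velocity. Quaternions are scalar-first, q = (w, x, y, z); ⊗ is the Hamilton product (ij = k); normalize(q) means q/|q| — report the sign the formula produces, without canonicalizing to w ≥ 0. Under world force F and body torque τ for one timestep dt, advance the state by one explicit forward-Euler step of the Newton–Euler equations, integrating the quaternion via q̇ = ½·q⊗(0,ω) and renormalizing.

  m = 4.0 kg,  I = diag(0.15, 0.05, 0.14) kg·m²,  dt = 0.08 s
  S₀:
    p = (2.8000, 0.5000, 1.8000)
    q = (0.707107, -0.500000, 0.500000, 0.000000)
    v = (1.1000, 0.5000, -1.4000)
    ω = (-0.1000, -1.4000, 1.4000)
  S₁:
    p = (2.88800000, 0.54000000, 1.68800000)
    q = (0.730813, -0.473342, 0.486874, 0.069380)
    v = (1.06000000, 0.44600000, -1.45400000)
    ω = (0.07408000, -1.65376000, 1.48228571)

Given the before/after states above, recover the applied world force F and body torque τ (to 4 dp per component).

rate change Δω = (0.17408000, -0.25376000, 0.08228571)
I·α + gyro = (0.1500, -0.1600, 0.1300)
velocity change Δv = (-0.04000000, -0.05400000, -0.05400000)
F = m·Δv/dt = (-2.0000, -2.7000, -2.7000)

F = (-2.0000, -2.7000, -2.7000)
τ = (0.1500, -0.1600, 0.1300)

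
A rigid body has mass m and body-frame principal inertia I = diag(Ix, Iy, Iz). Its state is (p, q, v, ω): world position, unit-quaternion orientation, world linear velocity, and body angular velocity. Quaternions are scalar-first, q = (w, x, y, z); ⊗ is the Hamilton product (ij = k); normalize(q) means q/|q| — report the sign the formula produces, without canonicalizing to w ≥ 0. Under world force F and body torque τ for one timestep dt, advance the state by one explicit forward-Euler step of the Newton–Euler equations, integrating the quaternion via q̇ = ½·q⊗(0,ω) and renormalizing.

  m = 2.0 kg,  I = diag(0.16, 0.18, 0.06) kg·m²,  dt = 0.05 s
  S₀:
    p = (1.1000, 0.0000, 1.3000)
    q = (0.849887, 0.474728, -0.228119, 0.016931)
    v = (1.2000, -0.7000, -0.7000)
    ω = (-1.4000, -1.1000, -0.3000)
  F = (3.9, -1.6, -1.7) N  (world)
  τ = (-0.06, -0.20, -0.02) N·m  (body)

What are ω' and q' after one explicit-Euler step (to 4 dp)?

ω×(Iω) gyroscopic = (-0.0396, 0.0420, 0.0308)
(τ − ω×Iω)/I = (-0.1275, -1.3444, -0.8467)
new body rate ω' = (-1.4064, -1.1672, -0.3423)
q⊗(0,ω) = (0.4187676, -1.1027820, -0.8161607, -1.0965335)
updated quaternion q' = (0.8595, 0.4467, -0.2483, -0.0105)

ω' = (-1.4064, -1.1672, -0.3423)
q' = (0.8595, 0.4467, -0.2483, -0.0105)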